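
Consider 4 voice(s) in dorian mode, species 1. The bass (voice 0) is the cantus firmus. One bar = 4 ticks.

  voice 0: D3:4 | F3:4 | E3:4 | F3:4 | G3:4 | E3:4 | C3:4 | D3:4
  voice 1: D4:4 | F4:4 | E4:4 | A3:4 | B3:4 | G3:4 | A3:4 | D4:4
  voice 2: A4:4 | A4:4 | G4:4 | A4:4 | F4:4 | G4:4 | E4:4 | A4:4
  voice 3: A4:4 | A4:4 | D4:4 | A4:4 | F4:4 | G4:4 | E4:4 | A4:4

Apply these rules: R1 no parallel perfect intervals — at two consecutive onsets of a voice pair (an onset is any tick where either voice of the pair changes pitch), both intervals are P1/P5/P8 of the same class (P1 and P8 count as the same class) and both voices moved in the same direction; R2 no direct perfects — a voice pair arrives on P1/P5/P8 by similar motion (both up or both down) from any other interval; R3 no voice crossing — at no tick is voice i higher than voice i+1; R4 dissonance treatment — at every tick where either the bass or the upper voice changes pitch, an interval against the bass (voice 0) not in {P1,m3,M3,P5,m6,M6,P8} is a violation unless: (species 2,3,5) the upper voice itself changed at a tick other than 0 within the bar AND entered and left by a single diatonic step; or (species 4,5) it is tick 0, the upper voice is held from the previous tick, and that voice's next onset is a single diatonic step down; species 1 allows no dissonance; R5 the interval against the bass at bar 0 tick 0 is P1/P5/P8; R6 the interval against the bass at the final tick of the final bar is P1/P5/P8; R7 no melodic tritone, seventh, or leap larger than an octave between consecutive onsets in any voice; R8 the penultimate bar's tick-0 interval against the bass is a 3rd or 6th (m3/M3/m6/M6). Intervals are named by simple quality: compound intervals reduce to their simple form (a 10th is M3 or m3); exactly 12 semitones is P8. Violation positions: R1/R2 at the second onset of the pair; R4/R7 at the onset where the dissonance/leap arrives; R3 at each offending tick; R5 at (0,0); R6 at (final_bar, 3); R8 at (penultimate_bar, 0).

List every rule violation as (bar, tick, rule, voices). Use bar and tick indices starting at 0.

(1, 0, R1, (0, 1))
(2, 0, R1, (0, 1))
(2, 0, R3, (2, 3))
(2, 0, R4, (0, 3))
(2, 1, R3, (2, 3))
(2, 2, R3, (2, 3))
(2, 3, R3, (2, 3))
(3, 0, R2, (2, 3))
(4, 0, R1, (2, 3))
(4, 0, R4, (0, 2))
(4, 0, R4, (0, 3))
(5, 0, R1, (2, 3))
(6, 0, R1, (2, 3))
(7, 0, R1, (1, 2))
(7, 0, R1, (1, 3))
(7, 0, R1, (2, 3))
(7, 0, R2, (0, 1))
(7, 0, R2, (0, 2))
(7, 0, R2, (0, 3))

bar 0: v0=D3 v1=D4 v2=A4 v3=A4 downbeat P5
bar 1: v0=F3 v1=F4 v2=A4 v3=A4 downbeat M3
bar 2: v0=E3 v1=E4 v2=G4 v3=D4 downbeat m7
bar 3: v0=F3 v1=A3 v2=A4 v3=A4 downbeat M3
bar 4: v0=G3 v1=B3 v2=F4 v3=F4 downbeat m7
bar 5: v0=E3 v1=G3 v2=G4 v3=G4 downbeat m3
bar 6: v0=C3 v1=A3 v2=E4 v3=E4 downbeat M3
bar 7: v0=D3 v1=D4 v2=A4 v3=A4 downbeat P5
  -> R1 @ bar 1 tick 0 v(0, 1): D3/D4 P8 -> F3/F4 P8 similar
  -> R1 @ bar 2 tick 0 v(0, 1): F3/F4 P8 -> E3/E4 P8 similar
  -> R3 @ bar 2 tick 0 v(2, 3): G4 above D4
  -> R4 @ bar 2 tick 0 v(0, 3): E3/D4 m7 untreated
  -> R3 @ bar 2 tick 1 v(2, 3): G4 above D4
  -> R3 @ bar 2 tick 2 v(2, 3): G4 above D4
  -> R3 @ bar 2 tick 3 v(2, 3): G4 above D4
  -> R2 @ bar 3 tick 0 v(2, 3): G4/D4 P4 -> A4/A4 P1 similar
  -> R1 @ bar 4 tick 0 v(2, 3): A4/A4 P1 -> F4/F4 P1 similar
  -> R4 @ bar 4 tick 0 v(0, 2): G3/F4 m7 untreated
  -> R4 @ bar 4 tick 0 v(0, 3): G3/F4 m7 untreated
  -> R1 @ bar 5 tick 0 v(2, 3): F4/F4 P1 -> G4/G4 P1 similar
  -> R1 @ bar 6 tick 0 v(2, 3): G4/G4 P1 -> E4/E4 P1 similar
  -> R1 @ bar 7 tick 0 v(1, 2): A3/E4 P5 -> D4/A4 P5 similar
  -> R1 @ bar 7 tick 0 v(1, 3): A3/E4 P5 -> D4/A4 P5 similar
  -> R1 @ bar 7 tick 0 v(2, 3): E4/E4 P1 -> A4/A4 P1 similar
  -> R2 @ bar 7 tick 0 v(0, 1): C3/A3 M6 -> D3/D4 P8 similar
  -> R2 @ bar 7 tick 0 v(0, 2): C3/E4 M3 -> D3/A4 P5 similar
  -> R2 @ bar 7 tick 0 v(0, 3): C3/E4 M3 -> D3/A4 P5 similar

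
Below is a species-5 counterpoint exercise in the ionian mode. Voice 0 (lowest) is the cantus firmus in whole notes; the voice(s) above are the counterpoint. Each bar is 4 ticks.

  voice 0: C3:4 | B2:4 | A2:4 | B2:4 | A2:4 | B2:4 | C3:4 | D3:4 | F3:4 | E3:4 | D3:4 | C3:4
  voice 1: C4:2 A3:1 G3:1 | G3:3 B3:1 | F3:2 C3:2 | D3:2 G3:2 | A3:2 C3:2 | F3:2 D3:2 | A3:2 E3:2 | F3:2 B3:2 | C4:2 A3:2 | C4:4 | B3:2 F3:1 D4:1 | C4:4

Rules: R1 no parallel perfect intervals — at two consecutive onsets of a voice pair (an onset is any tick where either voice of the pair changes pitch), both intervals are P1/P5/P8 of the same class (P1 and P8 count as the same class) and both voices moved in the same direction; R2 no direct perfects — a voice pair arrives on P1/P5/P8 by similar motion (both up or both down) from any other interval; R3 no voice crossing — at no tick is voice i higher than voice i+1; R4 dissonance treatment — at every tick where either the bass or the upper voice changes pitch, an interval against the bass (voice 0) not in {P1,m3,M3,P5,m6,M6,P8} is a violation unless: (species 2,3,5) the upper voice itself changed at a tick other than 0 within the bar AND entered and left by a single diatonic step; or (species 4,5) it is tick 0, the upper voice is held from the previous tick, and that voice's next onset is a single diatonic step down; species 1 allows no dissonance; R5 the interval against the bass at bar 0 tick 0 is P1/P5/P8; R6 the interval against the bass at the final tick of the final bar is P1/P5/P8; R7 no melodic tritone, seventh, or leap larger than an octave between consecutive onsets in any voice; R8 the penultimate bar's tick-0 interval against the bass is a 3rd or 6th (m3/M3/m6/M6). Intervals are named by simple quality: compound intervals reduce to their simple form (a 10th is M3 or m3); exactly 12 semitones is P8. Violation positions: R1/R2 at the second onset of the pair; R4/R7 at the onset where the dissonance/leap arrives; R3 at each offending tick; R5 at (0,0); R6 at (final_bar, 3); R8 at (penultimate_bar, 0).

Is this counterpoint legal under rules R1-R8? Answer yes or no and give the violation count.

bar 0: v0=C3 v1=C4 (P8)
bar 1: v0=B2 v1=G3 (m6)
bar 2: v0=A2 v1=F3 (m6)
bar 3: v0=B2 v1=D3 (m3)
bar 4: v0=A2 v1=A3 (P8)
bar 5: v0=B2 v1=F3 (TT)
bar 6: v0=C3 v1=A3 (M6)
bar 7: v0=D3 v1=F3 (m3)
bar 8: v0=F3 v1=C4 (P5)
bar 9: v0=E3 v1=C4 (m6)
bar 10: v0=D3 v1=B3 (M6)
bar 11: v0=C3 v1=C4 (P8)
  R7 @ bar2.0: B3->F3 leap 6st
  R4 @ bar5.0: B2/F3 TT untreated
  R7 @ bar7.2: F3->B3 leap 6st
  R2 @ bar8.0: D3/B3 M6 -> F3/C4 P5 similar
  R7 @ bar10.2: B3->F3 leap 6st
  R1 @ bar11.0: D3/D4 P8 -> C3/C4 P8 similar

No (6 violations)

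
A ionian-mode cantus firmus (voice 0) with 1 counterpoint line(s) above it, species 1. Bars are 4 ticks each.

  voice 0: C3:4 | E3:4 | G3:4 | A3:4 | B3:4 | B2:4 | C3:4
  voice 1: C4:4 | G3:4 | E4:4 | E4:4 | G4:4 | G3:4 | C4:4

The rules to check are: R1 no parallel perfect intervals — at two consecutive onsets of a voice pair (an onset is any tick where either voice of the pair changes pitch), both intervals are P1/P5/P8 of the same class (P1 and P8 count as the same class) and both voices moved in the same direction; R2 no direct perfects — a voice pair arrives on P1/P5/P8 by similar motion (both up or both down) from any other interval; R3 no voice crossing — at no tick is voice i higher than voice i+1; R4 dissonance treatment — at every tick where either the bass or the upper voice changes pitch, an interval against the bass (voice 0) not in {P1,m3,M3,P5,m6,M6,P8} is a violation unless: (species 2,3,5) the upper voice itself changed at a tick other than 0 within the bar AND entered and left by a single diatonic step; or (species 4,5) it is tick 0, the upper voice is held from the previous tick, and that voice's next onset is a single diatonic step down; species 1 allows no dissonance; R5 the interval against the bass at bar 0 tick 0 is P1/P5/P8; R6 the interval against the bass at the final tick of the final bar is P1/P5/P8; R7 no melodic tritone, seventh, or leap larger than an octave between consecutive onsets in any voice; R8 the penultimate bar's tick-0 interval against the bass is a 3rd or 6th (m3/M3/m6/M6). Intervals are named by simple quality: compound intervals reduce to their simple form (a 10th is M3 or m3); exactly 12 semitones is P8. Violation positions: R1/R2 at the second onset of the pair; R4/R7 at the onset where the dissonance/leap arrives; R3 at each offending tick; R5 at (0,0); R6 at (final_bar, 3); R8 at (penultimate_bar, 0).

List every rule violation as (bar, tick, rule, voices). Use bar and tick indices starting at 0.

(6, 0, R2, (0, 1))

bar 0: v0=C3 v1=C4 downbeat P8
bar 1: v0=E3 v1=G3 downbeat m3
bar 2: v0=G3 v1=E4 downbeat M6
bar 3: v0=A3 v1=E4 downbeat P5
bar 4: v0=B3 v1=G4 downbeat m6
bar 5: v0=B2 v1=G3 downbeat m6
bar 6: v0=C3 v1=C4 downbeat P8
  -> R2 @ bar 6 tick 0 v(0, 1): B2/G3 m6 -> C3/C4 P8 similar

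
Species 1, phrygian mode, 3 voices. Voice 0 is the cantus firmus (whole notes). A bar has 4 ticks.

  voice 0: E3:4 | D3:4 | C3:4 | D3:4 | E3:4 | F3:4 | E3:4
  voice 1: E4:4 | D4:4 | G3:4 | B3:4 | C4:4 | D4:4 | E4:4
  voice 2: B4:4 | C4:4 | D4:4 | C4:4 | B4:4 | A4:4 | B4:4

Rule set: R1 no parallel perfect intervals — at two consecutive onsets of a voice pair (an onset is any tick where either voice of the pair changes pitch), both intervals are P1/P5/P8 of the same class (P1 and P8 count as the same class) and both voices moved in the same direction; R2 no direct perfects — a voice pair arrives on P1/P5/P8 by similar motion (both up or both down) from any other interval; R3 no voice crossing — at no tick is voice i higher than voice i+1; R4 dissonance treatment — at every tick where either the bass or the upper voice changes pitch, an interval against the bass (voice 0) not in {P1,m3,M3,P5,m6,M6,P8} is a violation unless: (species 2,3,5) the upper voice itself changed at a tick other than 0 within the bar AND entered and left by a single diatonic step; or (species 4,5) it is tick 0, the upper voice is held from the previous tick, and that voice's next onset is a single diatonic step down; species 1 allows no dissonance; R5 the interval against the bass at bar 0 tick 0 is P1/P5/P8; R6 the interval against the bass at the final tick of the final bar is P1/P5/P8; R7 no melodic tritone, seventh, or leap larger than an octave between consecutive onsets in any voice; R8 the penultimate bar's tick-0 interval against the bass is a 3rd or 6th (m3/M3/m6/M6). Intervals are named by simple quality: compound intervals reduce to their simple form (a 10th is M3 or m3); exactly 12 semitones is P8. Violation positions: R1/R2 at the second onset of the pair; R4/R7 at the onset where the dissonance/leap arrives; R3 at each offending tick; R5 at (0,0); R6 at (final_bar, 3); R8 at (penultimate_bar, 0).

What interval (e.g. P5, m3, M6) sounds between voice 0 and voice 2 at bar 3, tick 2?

voice 0=D3 voice 2=C4 -> m7

m7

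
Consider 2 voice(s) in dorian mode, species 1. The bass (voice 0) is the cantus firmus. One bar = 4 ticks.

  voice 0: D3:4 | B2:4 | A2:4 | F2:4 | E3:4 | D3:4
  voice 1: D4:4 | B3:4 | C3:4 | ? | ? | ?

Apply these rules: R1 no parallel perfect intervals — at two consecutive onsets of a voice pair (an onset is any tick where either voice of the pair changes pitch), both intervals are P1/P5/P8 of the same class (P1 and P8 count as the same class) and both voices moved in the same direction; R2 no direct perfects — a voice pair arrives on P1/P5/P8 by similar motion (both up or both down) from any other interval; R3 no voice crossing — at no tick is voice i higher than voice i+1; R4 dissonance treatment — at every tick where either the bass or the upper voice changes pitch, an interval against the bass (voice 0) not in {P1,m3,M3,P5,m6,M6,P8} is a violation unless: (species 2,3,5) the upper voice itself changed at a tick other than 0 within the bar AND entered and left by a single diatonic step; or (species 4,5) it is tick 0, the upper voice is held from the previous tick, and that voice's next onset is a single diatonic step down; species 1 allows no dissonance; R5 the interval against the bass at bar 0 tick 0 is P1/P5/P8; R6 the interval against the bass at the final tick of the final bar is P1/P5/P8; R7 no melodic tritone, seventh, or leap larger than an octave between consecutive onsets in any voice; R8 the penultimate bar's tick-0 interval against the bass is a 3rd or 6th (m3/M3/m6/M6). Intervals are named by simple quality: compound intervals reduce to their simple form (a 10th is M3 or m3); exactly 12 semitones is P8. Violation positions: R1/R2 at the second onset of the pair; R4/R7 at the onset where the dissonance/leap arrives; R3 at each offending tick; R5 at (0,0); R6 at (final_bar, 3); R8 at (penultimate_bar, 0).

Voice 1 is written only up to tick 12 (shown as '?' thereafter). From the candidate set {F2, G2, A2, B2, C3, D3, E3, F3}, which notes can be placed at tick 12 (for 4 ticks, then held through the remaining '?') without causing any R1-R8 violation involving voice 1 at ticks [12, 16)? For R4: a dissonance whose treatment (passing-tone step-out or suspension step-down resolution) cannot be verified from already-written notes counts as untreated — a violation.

{A2, C3, D3, F3}

F2: violates R2
G2: violates R4
A2: legal
B2: violates R4
C3: legal
D3: legal
E3: violates R4
F3: legal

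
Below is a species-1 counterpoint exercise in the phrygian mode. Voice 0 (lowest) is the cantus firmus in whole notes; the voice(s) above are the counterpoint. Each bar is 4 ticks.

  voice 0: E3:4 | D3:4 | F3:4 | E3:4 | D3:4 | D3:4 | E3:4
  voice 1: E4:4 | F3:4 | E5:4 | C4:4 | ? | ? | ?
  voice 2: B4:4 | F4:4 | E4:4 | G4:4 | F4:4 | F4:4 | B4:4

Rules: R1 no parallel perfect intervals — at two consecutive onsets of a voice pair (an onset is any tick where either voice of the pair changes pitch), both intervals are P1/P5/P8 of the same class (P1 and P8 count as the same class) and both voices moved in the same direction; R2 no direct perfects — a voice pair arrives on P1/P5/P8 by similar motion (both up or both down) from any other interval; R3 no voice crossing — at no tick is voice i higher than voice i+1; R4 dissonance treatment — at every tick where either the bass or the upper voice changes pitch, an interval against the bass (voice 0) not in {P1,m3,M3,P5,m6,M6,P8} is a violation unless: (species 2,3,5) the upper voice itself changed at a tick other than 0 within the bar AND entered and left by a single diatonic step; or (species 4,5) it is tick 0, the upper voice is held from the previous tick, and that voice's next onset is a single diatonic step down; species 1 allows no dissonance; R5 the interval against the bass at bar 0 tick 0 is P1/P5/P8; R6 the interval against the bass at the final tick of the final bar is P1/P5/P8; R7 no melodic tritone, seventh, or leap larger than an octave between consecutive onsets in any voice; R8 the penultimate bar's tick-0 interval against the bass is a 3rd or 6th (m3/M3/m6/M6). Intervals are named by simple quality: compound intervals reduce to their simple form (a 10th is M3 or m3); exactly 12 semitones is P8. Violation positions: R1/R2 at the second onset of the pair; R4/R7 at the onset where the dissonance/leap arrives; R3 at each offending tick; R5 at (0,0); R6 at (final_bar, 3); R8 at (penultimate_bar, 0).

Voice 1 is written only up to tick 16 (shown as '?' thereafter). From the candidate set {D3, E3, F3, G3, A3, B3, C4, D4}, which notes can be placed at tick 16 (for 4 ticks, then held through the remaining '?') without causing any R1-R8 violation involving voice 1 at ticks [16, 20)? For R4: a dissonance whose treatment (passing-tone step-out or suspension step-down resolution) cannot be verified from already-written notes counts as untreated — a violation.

{B3, D4}

D3: violates R2,R7
E3: violates R4
F3: violates R2
G3: violates R4
A3: violates R2
B3: legal
C4: violates R4
D4: legal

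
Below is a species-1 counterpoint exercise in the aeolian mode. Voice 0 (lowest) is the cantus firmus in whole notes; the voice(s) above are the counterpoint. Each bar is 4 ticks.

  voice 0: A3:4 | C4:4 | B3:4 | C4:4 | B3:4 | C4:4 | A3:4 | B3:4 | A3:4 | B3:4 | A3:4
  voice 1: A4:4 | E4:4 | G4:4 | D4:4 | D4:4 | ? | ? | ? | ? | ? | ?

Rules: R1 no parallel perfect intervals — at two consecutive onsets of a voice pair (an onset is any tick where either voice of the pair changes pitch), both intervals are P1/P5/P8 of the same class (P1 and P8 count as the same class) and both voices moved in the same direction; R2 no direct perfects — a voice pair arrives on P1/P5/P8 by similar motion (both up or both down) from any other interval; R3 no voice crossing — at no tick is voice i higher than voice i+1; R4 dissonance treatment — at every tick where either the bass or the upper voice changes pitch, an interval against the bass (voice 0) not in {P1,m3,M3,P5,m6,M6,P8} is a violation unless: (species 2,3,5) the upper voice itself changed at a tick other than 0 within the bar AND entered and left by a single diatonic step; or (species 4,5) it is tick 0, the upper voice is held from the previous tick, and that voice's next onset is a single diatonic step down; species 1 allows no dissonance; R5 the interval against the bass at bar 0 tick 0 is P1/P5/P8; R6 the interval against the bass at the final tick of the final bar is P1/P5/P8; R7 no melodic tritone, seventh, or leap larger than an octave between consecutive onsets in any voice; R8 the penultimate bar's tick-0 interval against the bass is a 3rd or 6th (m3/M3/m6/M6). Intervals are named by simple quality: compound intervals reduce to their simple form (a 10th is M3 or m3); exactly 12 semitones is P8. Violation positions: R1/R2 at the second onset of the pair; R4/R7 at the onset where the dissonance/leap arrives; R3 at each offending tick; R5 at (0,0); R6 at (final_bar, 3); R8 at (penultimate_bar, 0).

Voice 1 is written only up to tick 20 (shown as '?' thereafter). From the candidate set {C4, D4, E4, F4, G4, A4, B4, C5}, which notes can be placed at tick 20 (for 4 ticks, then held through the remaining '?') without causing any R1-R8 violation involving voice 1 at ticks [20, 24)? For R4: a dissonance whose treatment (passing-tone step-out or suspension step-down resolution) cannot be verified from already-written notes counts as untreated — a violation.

{A4, C4, E4}

C4: legal
D4: violates R4
E4: legal
F4: violates R4
G4: violates R2
A4: legal
B4: violates R4
C5: violates R2,R7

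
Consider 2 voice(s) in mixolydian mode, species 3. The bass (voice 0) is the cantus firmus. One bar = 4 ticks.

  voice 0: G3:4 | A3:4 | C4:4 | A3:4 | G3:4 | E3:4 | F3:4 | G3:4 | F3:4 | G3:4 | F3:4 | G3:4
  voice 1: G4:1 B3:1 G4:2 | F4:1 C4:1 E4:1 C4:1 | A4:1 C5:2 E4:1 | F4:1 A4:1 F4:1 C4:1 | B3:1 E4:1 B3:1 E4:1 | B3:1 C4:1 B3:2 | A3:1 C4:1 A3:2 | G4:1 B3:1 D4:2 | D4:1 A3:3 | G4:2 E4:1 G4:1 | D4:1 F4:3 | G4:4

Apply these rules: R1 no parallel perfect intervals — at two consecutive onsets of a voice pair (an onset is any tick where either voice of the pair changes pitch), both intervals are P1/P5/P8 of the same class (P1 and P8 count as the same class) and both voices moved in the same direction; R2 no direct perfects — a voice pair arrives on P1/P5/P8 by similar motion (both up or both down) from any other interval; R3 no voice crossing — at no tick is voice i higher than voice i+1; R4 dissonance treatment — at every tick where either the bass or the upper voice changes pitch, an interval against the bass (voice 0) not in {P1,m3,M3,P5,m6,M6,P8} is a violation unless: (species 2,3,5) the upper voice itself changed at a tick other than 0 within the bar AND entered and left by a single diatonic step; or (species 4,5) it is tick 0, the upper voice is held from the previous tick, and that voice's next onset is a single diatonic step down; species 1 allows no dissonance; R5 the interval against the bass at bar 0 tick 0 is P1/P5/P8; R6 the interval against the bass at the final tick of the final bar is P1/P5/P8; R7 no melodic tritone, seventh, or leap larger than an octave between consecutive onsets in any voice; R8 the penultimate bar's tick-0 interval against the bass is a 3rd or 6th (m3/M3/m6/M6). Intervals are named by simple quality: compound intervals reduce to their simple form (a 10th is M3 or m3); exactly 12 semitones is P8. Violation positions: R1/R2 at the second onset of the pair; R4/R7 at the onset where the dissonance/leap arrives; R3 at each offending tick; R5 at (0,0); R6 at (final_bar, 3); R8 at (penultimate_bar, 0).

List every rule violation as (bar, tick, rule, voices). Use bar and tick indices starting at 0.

bar 0: v0=G3 v1=G4 downbeat P8
bar 1: v0=A3 v1=F4 downbeat m6
bar 2: v0=C4 v1=A4 downbeat M6
bar 3: v0=A3 v1=F4 downbeat m6
bar 4: v0=G3 v1=B3 downbeat M3
bar 5: v0=E3 v1=B3 downbeat P5
bar 6: v0=F3 v1=A3 downbeat M3
bar 7: v0=G3 v1=G4 downbeat P8
bar 8: v0=F3 v1=D4 downbeat M6
bar 9: v0=G3 v1=G4 downbeat P8
bar 10: v0=F3 v1=D4 downbeat M6
bar 11: v0=G3 v1=G4 downbeat P8
  -> R2 @ bar 5 tick 0 v(0, 1): G3/E4 M6 -> E3/B3 P5 similar
  -> R2 @ bar 7 tick 0 v(0, 1): F3/A3 M3 -> G3/G4 P8 similar
  -> R7 @ bar 7 tick 0 v(1,): A3->G4 leap 10st
  -> R2 @ bar 9 tick 0 v(0, 1): F3/A3 M3 -> G3/G4 P8 similar
  -> R7 @ bar 9 tick 0 v(1,): A3->G4 leap 10st
  -> R1 @ bar 11 tick 0 v(0, 1): F3/F4 P8 -> G3/G4 P8 similar

(5, 0, R2, (0, 1))
(7, 0, R2, (0, 1))
(7, 0, R7, (1,))
(9, 0, R2, (0, 1))
(9, 0, R7, (1,))
(11, 0, R1, (0, 1))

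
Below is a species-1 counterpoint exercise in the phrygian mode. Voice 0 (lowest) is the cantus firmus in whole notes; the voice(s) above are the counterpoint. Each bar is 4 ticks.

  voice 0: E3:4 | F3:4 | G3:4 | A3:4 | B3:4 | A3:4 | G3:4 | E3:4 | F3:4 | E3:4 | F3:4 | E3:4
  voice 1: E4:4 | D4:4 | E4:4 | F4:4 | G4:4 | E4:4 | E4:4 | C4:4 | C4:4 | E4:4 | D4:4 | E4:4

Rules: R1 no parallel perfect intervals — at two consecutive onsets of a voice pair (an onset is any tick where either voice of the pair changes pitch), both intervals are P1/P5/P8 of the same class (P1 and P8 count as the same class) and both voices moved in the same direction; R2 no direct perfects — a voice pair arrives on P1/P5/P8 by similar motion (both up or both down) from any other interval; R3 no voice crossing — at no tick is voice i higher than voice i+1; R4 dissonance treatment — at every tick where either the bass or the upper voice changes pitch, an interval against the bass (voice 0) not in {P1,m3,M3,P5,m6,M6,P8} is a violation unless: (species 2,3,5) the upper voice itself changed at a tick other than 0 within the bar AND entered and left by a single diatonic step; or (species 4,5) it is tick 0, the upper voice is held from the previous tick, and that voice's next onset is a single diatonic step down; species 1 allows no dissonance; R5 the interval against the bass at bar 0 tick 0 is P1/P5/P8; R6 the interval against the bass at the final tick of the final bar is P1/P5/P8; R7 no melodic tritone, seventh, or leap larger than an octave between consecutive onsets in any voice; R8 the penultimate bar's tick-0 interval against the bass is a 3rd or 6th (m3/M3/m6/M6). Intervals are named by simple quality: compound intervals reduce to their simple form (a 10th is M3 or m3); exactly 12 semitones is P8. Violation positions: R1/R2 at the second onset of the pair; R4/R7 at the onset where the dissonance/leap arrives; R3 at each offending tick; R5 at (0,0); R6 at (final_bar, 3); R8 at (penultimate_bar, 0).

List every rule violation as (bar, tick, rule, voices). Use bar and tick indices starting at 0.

(5, 0, R2, (0, 1))

bar 0: v0=E3 v1=E4 downbeat P8
bar 1: v0=F3 v1=D4 downbeat M6
bar 2: v0=G3 v1=E4 downbeat M6
bar 3: v0=A3 v1=F4 downbeat m6
bar 4: v0=B3 v1=G4 downbeat m6
bar 5: v0=A3 v1=E4 downbeat P5
bar 6: v0=G3 v1=E4 downbeat M6
bar 7: v0=E3 v1=C4 downbeat m6
bar 8: v0=F3 v1=C4 downbeat P5
bar 9: v0=E3 v1=E4 downbeat P8
bar 10: v0=F3 v1=D4 downbeat M6
bar 11: v0=E3 v1=E4 downbeat P8
  -> R2 @ bar 5 tick 0 v(0, 1): B3/G4 m6 -> A3/E4 P5 similar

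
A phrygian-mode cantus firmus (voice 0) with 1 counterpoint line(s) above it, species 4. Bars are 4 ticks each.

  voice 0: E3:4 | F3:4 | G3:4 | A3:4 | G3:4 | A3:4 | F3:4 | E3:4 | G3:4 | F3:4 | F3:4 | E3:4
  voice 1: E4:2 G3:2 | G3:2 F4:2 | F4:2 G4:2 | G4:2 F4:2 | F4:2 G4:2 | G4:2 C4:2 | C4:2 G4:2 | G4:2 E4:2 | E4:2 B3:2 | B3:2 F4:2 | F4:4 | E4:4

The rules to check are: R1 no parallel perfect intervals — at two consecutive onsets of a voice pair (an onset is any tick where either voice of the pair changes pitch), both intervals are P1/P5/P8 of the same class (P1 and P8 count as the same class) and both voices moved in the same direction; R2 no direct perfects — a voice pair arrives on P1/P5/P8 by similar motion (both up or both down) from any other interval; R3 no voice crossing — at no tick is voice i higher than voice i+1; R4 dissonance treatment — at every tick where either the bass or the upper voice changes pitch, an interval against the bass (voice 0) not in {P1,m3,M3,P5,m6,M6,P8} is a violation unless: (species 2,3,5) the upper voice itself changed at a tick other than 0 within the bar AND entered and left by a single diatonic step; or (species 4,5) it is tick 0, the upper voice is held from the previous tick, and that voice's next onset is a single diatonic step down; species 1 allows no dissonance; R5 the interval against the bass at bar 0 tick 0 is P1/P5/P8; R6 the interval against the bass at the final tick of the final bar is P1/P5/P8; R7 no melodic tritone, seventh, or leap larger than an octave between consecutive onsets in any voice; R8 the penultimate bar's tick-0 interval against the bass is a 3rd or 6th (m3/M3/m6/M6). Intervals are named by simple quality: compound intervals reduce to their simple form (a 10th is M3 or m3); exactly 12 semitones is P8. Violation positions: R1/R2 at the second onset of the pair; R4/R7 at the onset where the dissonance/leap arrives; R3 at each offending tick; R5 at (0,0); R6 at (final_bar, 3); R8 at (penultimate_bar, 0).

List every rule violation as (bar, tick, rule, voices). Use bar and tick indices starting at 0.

bar 0: v0=E3 v1=E4 downbeat P8
bar 1: v0=F3 v1=G3 downbeat M2
bar 2: v0=G3 v1=F4 downbeat m7
bar 3: v0=A3 v1=G4 downbeat m7
bar 4: v0=G3 v1=F4 downbeat m7
bar 5: v0=A3 v1=G4 downbeat m7
bar 6: v0=F3 v1=C4 downbeat P5
bar 7: v0=E3 v1=G4 downbeat m3
bar 8: v0=G3 v1=E4 downbeat M6
bar 9: v0=F3 v1=B3 downbeat TT
bar 10: v0=F3 v1=F4 downbeat P8
bar 11: v0=E3 v1=E4 downbeat P8
  -> R4 @ bar 1 tick 0 v(0, 1): F3/G3 M2 untreated
  -> R7 @ bar 1 tick 2 v(1,): G3->F4 leap 10st
  -> R4 @ bar 2 tick 0 v(0, 1): G3/F4 m7 untreated
  -> R4 @ bar 4 tick 0 v(0, 1): G3/F4 m7 untreated
  -> R4 @ bar 5 tick 0 v(0, 1): A3/G4 m7 untreated
  -> R4 @ bar 6 tick 2 v(0, 1): F3/G4 M2 untreated
  -> R4 @ bar 9 tick 0 v(0, 1): F3/B3 TT untreated
  -> R7 @ bar 9 tick 2 v(1,): B3->F4 leap 6st
  -> R8 @ bar 10 tick 0 v(0, 1): penult P8 not 3rd/6th
  -> R1 @ bar 11 tick 0 v(0, 1): F3/F4 P8 -> E3/E4 P8 similar

(1, 0, R4, (0, 1))
(1, 2, R7, (1,))
(2, 0, R4, (0, 1))
(4, 0, R4, (0, 1))
(5, 0, R4, (0, 1))
(6, 2, R4, (0, 1))
(9, 0, R4, (0, 1))
(9, 2, R7, (1,))
(10, 0, R8, (0, 1))
(11, 0, R1, (0, 1))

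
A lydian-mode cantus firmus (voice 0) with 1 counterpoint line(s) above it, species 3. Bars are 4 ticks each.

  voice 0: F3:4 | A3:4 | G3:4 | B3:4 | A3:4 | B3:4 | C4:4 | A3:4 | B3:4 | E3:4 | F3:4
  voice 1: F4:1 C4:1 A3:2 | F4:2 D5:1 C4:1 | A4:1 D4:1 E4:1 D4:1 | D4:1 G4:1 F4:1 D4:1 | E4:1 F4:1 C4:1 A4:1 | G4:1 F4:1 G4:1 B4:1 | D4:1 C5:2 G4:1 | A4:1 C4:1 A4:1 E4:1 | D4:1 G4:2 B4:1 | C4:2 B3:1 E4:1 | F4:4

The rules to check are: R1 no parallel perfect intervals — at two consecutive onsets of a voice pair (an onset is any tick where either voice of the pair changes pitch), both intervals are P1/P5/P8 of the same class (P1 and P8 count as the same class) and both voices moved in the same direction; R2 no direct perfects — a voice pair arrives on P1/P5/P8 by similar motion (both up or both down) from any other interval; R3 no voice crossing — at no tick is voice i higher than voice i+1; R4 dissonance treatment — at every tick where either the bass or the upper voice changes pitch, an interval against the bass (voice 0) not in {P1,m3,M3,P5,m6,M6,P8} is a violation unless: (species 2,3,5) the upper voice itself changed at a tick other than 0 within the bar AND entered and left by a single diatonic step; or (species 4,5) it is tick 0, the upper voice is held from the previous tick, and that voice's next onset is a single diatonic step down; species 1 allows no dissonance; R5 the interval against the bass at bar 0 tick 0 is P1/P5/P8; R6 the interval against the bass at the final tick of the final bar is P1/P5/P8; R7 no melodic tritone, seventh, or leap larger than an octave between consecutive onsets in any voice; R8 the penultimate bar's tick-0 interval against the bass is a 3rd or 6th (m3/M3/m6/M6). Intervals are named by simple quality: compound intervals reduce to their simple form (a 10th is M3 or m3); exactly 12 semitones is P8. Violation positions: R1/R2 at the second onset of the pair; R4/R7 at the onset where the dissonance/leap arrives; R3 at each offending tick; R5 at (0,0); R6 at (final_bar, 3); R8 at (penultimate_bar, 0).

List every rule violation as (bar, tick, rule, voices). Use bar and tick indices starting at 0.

bar 0: v0=F3 v1=F4 downbeat P8
bar 1: v0=A3 v1=F4 downbeat m6
bar 2: v0=G3 v1=A4 downbeat M2
bar 3: v0=B3 v1=D4 downbeat m3
bar 4: v0=A3 v1=E4 downbeat P5
bar 5: v0=B3 v1=G4 downbeat m6
bar 6: v0=C4 v1=D4 downbeat M2
bar 7: v0=A3 v1=A4 downbeat P8
bar 8: v0=B3 v1=D4 downbeat m3
bar 9: v0=E3 v1=C4 downbeat m6
bar 10: v0=F3 v1=F4 downbeat P8
  -> R4 @ bar 1 tick 2 v(0, 1): A3/D5 P4 untreated
  -> R7 @ bar 1 tick 3 v(1,): D5->C4 leap 14st
  -> R4 @ bar 2 tick 0 v(0, 1): G3/A4 M2 untreated
  -> R4 @ bar 3 tick 2 v(0, 1): B3/F4 TT untreated
  -> R4 @ bar 6 tick 0 v(0, 1): C4/D4 M2 untreated
  -> R7 @ bar 6 tick 1 v(1,): D4->C5 leap 10st
  -> R7 @ bar 9 tick 0 v(1,): B4->C4 leap 11st
  -> R1 @ bar 10 tick 0 v(0, 1): E3/E4 P8 -> F3/F4 P8 similar

(1, 2, R4, (0, 1))
(1, 3, R7, (1,))
(2, 0, R4, (0, 1))
(3, 2, R4, (0, 1))
(6, 0, R4, (0, 1))
(6, 1, R7, (1,))
(9, 0, R7, (1,))
(10, 0, R1, (0, 1))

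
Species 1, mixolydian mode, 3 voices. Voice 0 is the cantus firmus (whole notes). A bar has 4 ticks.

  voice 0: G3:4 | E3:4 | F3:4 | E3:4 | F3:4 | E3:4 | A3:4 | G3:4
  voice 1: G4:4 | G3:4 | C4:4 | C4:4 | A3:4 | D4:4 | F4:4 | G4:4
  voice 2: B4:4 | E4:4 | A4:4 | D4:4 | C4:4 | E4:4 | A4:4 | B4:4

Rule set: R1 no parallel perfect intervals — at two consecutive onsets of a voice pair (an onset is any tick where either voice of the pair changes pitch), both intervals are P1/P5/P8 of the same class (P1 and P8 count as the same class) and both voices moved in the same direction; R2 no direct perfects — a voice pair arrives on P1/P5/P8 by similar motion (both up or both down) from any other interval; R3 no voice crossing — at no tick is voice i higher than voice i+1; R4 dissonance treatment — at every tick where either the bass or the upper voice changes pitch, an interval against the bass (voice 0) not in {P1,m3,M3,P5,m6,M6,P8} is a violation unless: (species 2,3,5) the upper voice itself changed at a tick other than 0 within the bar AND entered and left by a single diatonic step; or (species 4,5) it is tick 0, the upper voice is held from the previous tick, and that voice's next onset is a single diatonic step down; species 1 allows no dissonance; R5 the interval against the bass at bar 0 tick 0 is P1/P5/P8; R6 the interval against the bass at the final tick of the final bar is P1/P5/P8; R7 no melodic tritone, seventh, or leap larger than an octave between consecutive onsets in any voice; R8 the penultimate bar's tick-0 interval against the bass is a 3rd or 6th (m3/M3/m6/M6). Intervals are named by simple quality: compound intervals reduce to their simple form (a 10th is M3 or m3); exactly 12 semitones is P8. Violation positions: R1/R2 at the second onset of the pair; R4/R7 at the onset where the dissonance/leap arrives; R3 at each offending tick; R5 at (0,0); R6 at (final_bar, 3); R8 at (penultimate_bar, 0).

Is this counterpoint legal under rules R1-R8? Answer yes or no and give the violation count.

bar 0: v0=G3 v1=G4 v2=B4 (M3)
bar 1: v0=E3 v1=G3 v2=E4 (P8)
bar 2: v0=F3 v1=C4 v2=A4 (M3)
bar 3: v0=E3 v1=C4 v2=D4 (m7)
bar 4: v0=F3 v1=A3 v2=C4 (P5)
bar 5: v0=E3 v1=D4 v2=E4 (P8)
bar 6: v0=A3 v1=F4 v2=A4 (P8)
bar 7: v0=G3 v1=G4 v2=B4 (M3)
  R5 @ bar0.0: opens on M3
  R2 @ bar1.0: G3/B4 M3 -> E3/E4 P8 similar
  R2 @ bar2.0: E3/G3 m3 -> F3/C4 P5 similar
  R4 @ bar3.0: E3/D4 m7 untreated
  R4 @ bar5.0: E3/D4 m7 untreated
  R1 @ bar6.0: E3/E4 P8 -> A3/A4 P8 similar
  R8 @ bar6.0: penult P8 not 3rd/6th
  R6 @ bar7.3: closes on M3

No (8 violations)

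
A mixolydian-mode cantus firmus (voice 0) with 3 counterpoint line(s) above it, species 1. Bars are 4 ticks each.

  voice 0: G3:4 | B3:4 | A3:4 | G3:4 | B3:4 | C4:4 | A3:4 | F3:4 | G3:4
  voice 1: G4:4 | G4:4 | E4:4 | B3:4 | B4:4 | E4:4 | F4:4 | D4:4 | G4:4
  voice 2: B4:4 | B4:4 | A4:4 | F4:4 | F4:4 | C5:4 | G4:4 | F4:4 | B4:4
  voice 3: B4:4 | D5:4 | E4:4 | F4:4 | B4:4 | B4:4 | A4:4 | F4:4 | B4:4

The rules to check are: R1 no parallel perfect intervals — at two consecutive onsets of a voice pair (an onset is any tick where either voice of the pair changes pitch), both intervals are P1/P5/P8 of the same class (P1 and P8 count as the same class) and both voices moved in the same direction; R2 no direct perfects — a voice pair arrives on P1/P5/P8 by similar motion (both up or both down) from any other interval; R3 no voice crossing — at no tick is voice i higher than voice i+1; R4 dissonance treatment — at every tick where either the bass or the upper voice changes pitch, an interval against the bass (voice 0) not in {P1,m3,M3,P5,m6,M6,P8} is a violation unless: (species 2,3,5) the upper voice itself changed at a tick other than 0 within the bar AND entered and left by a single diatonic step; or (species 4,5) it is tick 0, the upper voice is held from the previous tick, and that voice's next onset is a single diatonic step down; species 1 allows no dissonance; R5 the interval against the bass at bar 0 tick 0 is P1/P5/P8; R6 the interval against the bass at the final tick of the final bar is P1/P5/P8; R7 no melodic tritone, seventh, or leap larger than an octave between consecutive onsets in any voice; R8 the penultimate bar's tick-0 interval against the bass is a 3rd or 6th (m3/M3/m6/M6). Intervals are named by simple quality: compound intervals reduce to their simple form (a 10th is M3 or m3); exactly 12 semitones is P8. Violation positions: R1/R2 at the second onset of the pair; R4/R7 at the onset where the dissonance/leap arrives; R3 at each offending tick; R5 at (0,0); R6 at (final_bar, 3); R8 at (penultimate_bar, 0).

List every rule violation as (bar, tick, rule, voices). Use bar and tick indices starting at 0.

bar 0: v0=G3 v1=G4 v2=B4 v3=B4 downbeat M3
bar 1: v0=B3 v1=G4 v2=B4 v3=D5 downbeat m3
bar 2: v0=A3 v1=E4 v2=A4 v3=E4 downbeat P5
bar 3: v0=G3 v1=B3 v2=F4 v3=F4 downbeat m7
bar 4: v0=B3 v1=B4 v2=F4 v3=B4 downbeat P8
bar 5: v0=C4 v1=E4 v2=C5 v3=B4 downbeat M7
bar 6: v0=A3 v1=F4 v2=G4 v3=A4 downbeat P8
bar 7: v0=F3 v1=D4 v2=F4 v3=F4 downbeat P8
bar 8: v0=G3 v1=G4 v2=B4 v3=B4 downbeat M3
  -> R5 @ bar 0 tick 0 v(0, 2): opens on M3
  -> R5 @ bar 0 tick 0 v(0, 3): opens on M3
  -> R1 @ bar 2 tick 0 v(0, 2): B3/B4 P8 -> A3/A4 P8 similar
  -> R2 @ bar 2 tick 0 v(0, 1): B3/G4 m6 -> A3/E4 P5 similar
  -> R2 @ bar 2 tick 0 v(0, 3): B3/D5 m3 -> A3/E4 P5 similar
  -> R2 @ bar 2 tick 0 v(1, 3): G4/D5 P5 -> E4/E4 P1 similar
  -> R3 @ bar 2 tick 0 v(2, 3): A4 above E4
  -> R7 @ bar 2 tick 0 v(3,): D5->E4 leap 10st
  -> R3 @ bar 2 tick 1 v(2, 3): A4 above E4
  -> R3 @ bar 2 tick 2 v(2, 3): A4 above E4
  -> R3 @ bar 2 tick 3 v(2, 3): A4 above E4
  -> R4 @ bar 3 tick 0 v(0, 2): G3/F4 m7 untreated
  -> R4 @ bar 3 tick 0 v(0, 3): G3/F4 m7 untreated
  -> R2 @ bar 4 tick 0 v(0, 1): G3/B3 M3 -> B3/B4 P8 similar
  -> R2 @ bar 4 tick 0 v(0, 3): G3/F4 m7 -> B3/B4 P8 similar
  -> R2 @ bar 4 tick 0 v(1, 3): B3/F4 TT -> B4/B4 P1 similar
  -> R3 @ bar 4 tick 0 v(1, 2): B4 above F4
  -> R4 @ bar 4 tick 0 v(0, 2): B3/F4 TT untreated
  -> R7 @ bar 4 tick 0 v(3,): F4->B4 leap 6st
  -> R3 @ bar 4 tick 1 v(1, 2): B4 above F4
  -> R3 @ bar 4 tick 2 v(1, 2): B4 above F4
  -> R3 @ bar 4 tick 3 v(1, 2): B4 above F4
  -> R2 @ bar 5 tick 0 v(0, 2): B3/F4 TT -> C4/C5 P8 similar
  -> R3 @ bar 5 tick 0 v(2, 3): C5 above B4
  -> R4 @ bar 5 tick 0 v(0, 3): C4/B4 M7 untreated
  -> R3 @ bar 5 tick 1 v(2, 3): C5 above B4
  -> R3 @ bar 5 tick 2 v(2, 3): C5 above B4
  -> R3 @ bar 5 tick 3 v(2, 3): C5 above B4
  -> R2 @ bar 6 tick 0 v(0, 3): C4/B4 M7 -> A3/A4 P8 similar
  -> R4 @ bar 6 tick 0 v(0, 2): A3/G4 m7 untreated
  -> R1 @ bar 7 tick 0 v(0, 3): A3/A4 P8 -> F3/F4 P8 similar
  -> R2 @ bar 7 tick 0 v(0, 2): A3/G4 m7 -> F3/F4 P8 similar
  -> R2 @ bar 7 tick 0 v(2, 3): G4/A4 M2 -> F4/F4 P1 similar
  -> R8 @ bar 7 tick 0 v(0, 2): penult P8 not 3rd/6th
  -> R8 @ bar 7 tick 0 v(0, 3): penult P8 not 3rd/6th
  -> R1 @ bar 8 tick 0 v(2, 3): F4/F4 P1 -> B4/B4 P1 similar
  -> R2 @ bar 8 tick 0 v(0, 1): F3/D4 M6 -> G3/G4 P8 similar
  -> R7 @ bar 8 tick 0 v(2,): F4->B4 leap 6st
  -> R7 @ bar 8 tick 0 v(3,): F4->B4 leap 6st
  -> R6 @ bar 8 tick 3 v(0, 2): closes on M3
  -> R6 @ bar 8 tick 3 v(0, 3): closes on M3

(0, 0, R5, (0, 2))
(0, 0, R5, (0, 3))
(2, 0, R1, (0, 2))
(2, 0, R2, (0, 1))
(2, 0, R2, (0, 3))
(2, 0, R2, (1, 3))
(2, 0, R3, (2, 3))
(2, 0, R7, (3,))
(2, 1, R3, (2, 3))
(2, 2, R3, (2, 3))
(2, 3, R3, (2, 3))
(3, 0, R4, (0, 2))
(3, 0, R4, (0, 3))
(4, 0, R2, (0, 1))
(4, 0, R2, (0, 3))
(4, 0, R2, (1, 3))
(4, 0, R3, (1, 2))
(4, 0, R4, (0, 2))
(4, 0, R7, (3,))
(4, 1, R3, (1, 2))
(4, 2, R3, (1, 2))
(4, 3, R3, (1, 2))
(5, 0, R2, (0, 2))
(5, 0, R3, (2, 3))
(5, 0, R4, (0, 3))
(5, 1, R3, (2, 3))
(5, 2, R3, (2, 3))
(5, 3, R3, (2, 3))
(6, 0, R2, (0, 3))
(6, 0, R4, (0, 2))
(7, 0, R1, (0, 3))
(7, 0, R2, (0, 2))
(7, 0, R2, (2, 3))
(7, 0, R8, (0, 2))
(7, 0, R8, (0, 3))
(8, 0, R1, (2, 3))
(8, 0, R2, (0, 1))
(8, 0, R7, (2,))
(8, 0, R7, (3,))
(8, 3, R6, (0, 2))
(8, 3, R6, (0, 3))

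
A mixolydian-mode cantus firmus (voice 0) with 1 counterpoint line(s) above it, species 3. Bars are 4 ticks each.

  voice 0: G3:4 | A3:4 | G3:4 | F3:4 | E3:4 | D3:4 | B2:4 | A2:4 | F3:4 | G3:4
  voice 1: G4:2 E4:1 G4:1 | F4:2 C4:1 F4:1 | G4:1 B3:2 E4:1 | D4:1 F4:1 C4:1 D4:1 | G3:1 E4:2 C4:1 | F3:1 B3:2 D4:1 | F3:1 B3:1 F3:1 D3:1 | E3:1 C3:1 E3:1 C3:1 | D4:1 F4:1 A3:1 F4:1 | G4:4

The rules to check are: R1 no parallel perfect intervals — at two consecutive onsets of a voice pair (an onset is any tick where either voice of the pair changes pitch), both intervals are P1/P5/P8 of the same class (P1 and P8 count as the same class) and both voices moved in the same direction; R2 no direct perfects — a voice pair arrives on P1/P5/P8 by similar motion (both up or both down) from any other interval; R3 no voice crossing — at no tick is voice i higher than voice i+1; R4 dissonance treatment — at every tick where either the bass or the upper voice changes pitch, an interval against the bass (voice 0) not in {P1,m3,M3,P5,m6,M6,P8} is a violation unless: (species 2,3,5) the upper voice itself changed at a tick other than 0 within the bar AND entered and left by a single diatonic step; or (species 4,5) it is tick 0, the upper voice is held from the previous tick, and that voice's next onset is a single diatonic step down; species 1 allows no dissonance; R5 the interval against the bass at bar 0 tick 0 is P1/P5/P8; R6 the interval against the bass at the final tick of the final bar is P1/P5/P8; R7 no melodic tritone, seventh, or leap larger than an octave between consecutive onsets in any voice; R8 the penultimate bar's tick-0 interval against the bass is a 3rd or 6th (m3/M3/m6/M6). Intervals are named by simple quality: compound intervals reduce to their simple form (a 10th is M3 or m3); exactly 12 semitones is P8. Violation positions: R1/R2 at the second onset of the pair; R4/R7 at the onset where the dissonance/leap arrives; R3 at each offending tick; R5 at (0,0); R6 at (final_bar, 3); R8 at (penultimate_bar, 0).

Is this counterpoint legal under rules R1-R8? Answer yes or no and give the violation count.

No (7 violations)

bar 0: v0=G3 v1=G4 (P8)
bar 1: v0=A3 v1=F4 (m6)
bar 2: v0=G3 v1=G4 (P8)
bar 3: v0=F3 v1=D4 (M6)
bar 4: v0=E3 v1=G3 (m3)
bar 5: v0=D3 v1=F3 (m3)
bar 6: v0=B2 v1=F3 (TT)
bar 7: v0=A2 v1=E3 (P5)
bar 8: v0=F3 v1=D4 (M6)
bar 9: v0=G3 v1=G4 (P8)
  R7 @ bar5.1: F3->B3 leap 6st
  R4 @ bar6.0: B2/F3 TT untreated
  R7 @ bar6.1: F3->B3 leap 6st
  R4 @ bar6.2: B2/F3 TT untreated
  R7 @ bar6.2: B3->F3 leap 6st
  R7 @ bar8.0: C3->D4 leap 14st
  R1 @ bar9.0: F3/F4 P8 -> G3/G4 P8 similar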